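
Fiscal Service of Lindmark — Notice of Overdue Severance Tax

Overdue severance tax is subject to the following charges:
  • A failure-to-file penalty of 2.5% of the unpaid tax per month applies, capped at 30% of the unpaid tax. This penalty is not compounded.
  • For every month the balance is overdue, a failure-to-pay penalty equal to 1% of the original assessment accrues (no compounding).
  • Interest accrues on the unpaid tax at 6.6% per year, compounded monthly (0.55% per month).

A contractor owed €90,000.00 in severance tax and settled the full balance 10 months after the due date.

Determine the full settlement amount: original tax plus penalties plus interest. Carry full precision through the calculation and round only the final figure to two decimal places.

€126,574.33

Failure-to-file: 10 × 2.5% × €90,000.00 = €22,500.00 (under the 30% cap)
Failure-to-pay penalty: 10 × 1% × €90,000.00 = €9,000.00
Interest: €90,000.00 × ((1 + 0.0055)^10 − 1) = €90,000.00 × 0.0563814… = €5,074.3268…
Total = €90,000.00 + €31,500.0000 + €5,074.3268… = €126,574.33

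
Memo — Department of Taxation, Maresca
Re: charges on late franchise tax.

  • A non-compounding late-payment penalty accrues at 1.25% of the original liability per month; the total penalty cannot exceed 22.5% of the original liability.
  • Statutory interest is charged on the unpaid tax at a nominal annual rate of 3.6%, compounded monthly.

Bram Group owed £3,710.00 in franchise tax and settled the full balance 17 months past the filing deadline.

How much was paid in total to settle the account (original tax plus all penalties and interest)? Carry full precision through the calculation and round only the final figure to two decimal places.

Penalty: 17 × 1.25% × £3,710.00 = £788.38… (below the 22.5% cap of £834.75)
Interest (3.6%/yr ÷ 12 = 0.3%/month): £3,710.00 × ((1 + 0.003)^17 − 1) = £193.8199…
Total = £3,710.00 + £788.3750 + £193.8199… = £4,692.19

£4,692.19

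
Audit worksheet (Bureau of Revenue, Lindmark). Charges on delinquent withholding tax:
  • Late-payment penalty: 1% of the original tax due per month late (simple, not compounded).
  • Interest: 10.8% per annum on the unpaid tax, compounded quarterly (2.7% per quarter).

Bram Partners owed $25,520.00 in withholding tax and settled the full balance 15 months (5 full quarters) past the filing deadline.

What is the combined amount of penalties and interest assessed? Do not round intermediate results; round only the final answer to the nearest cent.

$7,464.33

Late-payment penalty: 15 × 1% × $25,520.00 = $3,828.00
Interest: $25,520.00 × ((1 + 0.027)^5 − 1) = $25,520.00 × 0.1424895… = $3,636.3321…
Penalties + interest = $3,828.0000 + $3,636.3321… = $7,464.33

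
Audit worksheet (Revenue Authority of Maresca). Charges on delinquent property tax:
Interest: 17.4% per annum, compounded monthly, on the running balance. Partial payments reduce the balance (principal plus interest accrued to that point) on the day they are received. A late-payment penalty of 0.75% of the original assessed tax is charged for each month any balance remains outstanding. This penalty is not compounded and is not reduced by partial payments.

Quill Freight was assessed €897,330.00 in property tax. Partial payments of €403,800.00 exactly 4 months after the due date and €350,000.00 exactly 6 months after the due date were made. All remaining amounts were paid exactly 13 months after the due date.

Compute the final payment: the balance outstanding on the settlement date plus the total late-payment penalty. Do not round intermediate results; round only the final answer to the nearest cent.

€322,727.47

Monthly rate = 17.4% ÷ 12 = 1.45%
Balance at month 4: €897,330.0000 × (1 + 0.0145)^4 = €950,518.1040…
After €403,800.00 payment: €950,518.1040… − €403,800.00 = €546,718.1040…
Balance at month 6: €546,718.1040… × (1 + 0.0145)^2 = €562,687.8764…
After €350,000.00 payment: €562,687.8764… − €350,000.00 = €212,687.8764…
Balance at month 13: €212,687.8764… × (1 + 0.0145)^7 = €235,237.7922…
Penalty: 13 × 0.75% × €897,330.00 = €87,489.68…
Final settlement = outstanding balance + penalty = €235,237.7922… + €87,489.68… = €322,727.47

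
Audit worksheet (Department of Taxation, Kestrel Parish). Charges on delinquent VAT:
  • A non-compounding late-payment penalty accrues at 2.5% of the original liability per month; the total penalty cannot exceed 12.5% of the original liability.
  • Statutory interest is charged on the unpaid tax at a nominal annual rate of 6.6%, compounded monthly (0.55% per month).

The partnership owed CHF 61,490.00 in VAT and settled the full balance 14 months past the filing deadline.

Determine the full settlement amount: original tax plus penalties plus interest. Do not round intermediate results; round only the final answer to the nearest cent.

Penalty (uncapped): 14 × 2.5% × CHF 61,490.00 = CHF 21,521.50; cap = 12.5% × CHF 61,490.00 = CHF 7,686.25 → penalty = CHF 7,686.25
Interest: CHF 61,490.00 × ((1 + 0.0055)^14 − 1) = CHF 61,490.00 × 0.0798142… = CHF 4,907.7774…
Total = CHF 61,490.00 + CHF 7,686.2500 + CHF 4,907.7774… = CHF 74,084.03

CHF 74,084.03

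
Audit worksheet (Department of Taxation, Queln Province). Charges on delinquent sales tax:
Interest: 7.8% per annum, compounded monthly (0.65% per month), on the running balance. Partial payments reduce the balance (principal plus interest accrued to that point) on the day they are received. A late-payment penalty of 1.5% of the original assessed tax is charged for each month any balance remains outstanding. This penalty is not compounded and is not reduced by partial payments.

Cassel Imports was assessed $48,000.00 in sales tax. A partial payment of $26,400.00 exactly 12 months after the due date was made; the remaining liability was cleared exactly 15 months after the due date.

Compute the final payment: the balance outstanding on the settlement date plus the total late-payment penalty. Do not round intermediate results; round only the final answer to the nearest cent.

$36,780.90

Balance at month 12: $48,000.0000 × (1 + 0.0065)^12 = $51,880.7909…
After $26,400.00 payment: $51,880.7909… − $26,400.00 = $25,480.7909…
Balance at month 15: $25,480.7909… × (1 + 0.0065)^3 = $25,980.9030…
Penalty: 15 × 1.5% × $48,000.00 = $10,800.00
Final settlement = outstanding balance + penalty = $25,980.9030… + $10,800.00 = $36,780.90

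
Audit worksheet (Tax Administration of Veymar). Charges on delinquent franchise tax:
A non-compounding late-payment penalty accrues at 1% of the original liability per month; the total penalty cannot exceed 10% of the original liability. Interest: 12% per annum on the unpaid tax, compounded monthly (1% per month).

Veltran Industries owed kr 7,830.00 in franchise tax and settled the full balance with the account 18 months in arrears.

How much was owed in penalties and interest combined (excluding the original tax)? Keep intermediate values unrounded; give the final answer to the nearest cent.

kr 2,318.83

Penalty (uncapped): 18 × 1% × kr 7,830.00 = kr 1,409.40; cap = 10% × kr 7,830.00 = kr 783.00 → penalty = kr 783.00
Interest: kr 7,830.00 × ((1 + 0.01)^18 − 1) = kr 7,830.00 × 0.1961475… = kr 1,535.8347…
Penalties + interest = kr 783.0000 + kr 1,535.8347… = kr 2,318.83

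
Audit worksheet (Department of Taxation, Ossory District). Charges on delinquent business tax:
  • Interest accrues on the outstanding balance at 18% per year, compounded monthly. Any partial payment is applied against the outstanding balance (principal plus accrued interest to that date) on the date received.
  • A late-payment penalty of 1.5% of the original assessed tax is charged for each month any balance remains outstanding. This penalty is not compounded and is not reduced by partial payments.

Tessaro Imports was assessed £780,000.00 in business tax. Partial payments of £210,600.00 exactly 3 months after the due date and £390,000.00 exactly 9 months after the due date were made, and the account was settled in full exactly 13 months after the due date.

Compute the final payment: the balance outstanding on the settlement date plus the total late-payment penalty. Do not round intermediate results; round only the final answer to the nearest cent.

Monthly rate = 18% ÷ 12 = 1.5%
Balance at month 3: £780,000.0000 × (1 + 0.015)^3 = £815,629.1325
After £210,600.00 payment: £815,629.1325 − £210,600.00 = £605,029.1325
Balance at month 9: £605,029.1325 × (1 + 0.015)^6 = £661,565.0294…
After £390,000.00 payment: £661,565.0294… − £390,000.00 = £271,565.0294…
Balance at month 13: £271,565.0294… × (1 + 0.015)^4 = £288,229.2239…
Penalty: 13 × 1.5% × £780,000.00 = £152,100.00
Final settlement = outstanding balance + penalty = £288,229.2239… + £152,100.00 = £440,329.22

£440,329.22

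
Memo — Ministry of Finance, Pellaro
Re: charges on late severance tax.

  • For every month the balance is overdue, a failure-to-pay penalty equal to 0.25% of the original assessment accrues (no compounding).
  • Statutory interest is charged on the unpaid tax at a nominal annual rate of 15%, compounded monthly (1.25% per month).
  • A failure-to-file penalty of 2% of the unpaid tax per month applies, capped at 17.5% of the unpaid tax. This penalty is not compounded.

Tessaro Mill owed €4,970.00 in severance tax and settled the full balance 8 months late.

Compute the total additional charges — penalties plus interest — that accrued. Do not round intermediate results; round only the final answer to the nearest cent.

€1,413.90

Failure-to-file: 8 × 2% × €4,970.00 = €795.20 (under the 17.5% cap)
Failure-to-pay penalty = 0.25% × €4,970.00 × 8 mo = €99.40
Interest: €4,970.00 × ((1 + 0.0125)^8 − 1) = €4,970.00 × 0.1044861… = €519.2959…
Penalties + interest = €894.6000 + €519.2959… = €1,413.90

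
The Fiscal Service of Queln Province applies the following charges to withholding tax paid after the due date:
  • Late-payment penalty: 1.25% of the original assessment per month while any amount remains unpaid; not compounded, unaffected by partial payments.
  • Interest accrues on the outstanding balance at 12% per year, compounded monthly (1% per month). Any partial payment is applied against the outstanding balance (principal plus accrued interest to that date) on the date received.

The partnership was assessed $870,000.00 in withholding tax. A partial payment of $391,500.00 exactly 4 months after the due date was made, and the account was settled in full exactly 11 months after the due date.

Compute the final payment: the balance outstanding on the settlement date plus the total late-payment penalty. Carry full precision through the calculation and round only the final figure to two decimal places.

Balance at month 4: $870,000.0000 × (1 + 0.01)^4 = $905,325.4887
After $391,500.00 payment: $905,325.4887 − $391,500.00 = $513,825.4887
Balance at month 11: $513,825.4887 × (1 + 0.01)^7 = $550,890.4712…
Penalty: 11 × 1.25% × $870,000.00 = $119,625.00
Final settlement = outstanding balance + penalty = $550,890.4712… + $119,625.00 = $670,515.47

$670,515.47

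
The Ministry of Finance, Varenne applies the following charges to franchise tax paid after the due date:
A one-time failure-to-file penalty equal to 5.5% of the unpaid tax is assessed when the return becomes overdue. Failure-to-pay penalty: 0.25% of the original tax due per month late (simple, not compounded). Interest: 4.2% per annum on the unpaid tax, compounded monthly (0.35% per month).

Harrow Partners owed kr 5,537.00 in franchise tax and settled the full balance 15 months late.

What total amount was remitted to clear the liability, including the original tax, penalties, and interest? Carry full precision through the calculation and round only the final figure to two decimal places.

kr 6,347.10

Failure-to-file penalty: 5.5% × kr 5,537.00 = kr 304.54…
Failure-to-pay penalty = 0.25% × kr 5,537.00 × 15 mo = kr 207.64…
Interest: kr 5,537.00 × ((1 + 0.0035)^15 − 1) = kr 5,537.00 × 0.0538060… = kr 297.9236…
Total = kr 5,537.00 + kr 512.1725 + kr 297.9236… = kr 6,347.10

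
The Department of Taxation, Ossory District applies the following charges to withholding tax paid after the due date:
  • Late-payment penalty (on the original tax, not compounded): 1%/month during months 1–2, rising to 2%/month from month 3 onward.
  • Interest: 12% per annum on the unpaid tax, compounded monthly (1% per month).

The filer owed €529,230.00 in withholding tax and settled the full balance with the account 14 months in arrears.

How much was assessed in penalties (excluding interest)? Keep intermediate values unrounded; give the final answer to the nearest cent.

€137,599.80

Penalty, months 1–2: 2 × 1% × €529,230.00 = €10,584.60
Penalty, months 3–14: 12 × 2% × €529,230.00 = €127,015.20
Total penalty = €10,584.60 + €127,015.20 = €137,599.80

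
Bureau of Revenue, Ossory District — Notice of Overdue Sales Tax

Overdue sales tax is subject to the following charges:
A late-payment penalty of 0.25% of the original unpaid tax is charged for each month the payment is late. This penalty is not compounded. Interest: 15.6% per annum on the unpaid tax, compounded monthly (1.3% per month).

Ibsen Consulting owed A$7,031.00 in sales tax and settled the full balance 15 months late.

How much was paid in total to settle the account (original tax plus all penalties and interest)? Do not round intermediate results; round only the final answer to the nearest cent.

Late-payment penalty: 15 × 0.25% × A$7,031.00 = A$263.66…
Interest: A$7,031.00 × ((1 + 0.013)^15 − 1) = A$7,031.00 × 0.2137848… = A$1,503.1206…
Total = A$7,031.00 + A$263.6625 + A$1,503.1206… = A$8,797.78

A$8,797.78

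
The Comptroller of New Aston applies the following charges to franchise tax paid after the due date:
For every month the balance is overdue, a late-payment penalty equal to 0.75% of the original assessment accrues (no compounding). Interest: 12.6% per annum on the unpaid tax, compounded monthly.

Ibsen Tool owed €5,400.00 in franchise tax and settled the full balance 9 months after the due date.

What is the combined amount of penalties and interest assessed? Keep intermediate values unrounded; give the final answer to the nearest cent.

€896.77

Late-payment penalty: 9 × 0.75% × €5,400.00 = €364.50
Interest (12.6%/yr ÷ 12 = 1.05%/month): €5,400.00 × ((1 + 0.0105)^9 − 1) = €532.2661…
Penalties + interest = €364.5000 + €532.2661… = €896.77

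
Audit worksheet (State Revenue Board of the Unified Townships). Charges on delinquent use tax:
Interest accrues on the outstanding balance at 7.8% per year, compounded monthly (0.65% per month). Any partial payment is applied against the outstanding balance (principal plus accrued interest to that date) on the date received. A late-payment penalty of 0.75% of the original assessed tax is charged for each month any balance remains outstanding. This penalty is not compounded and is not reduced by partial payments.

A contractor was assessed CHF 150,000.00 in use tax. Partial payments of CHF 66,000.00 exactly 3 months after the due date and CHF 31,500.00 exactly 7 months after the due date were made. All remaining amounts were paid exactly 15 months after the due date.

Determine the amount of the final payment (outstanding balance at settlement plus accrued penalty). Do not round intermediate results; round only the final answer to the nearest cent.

CHF 77,672.71

Balance at month 3: CHF 150,000.0000 × (1 + 0.0065)^3 = CHF 152,944.0537…
After CHF 66,000.00 payment: CHF 152,944.0537… − CHF 66,000.00 = CHF 86,944.0537…
Balance at month 7: CHF 86,944.0537… × (1 + 0.0065)^4 = CHF 89,226.7351…
After CHF 31,500.00 payment: CHF 89,226.7351… − CHF 31,500.00 = CHF 57,726.7351…
Balance at month 15: CHF 57,726.7351… × (1 + 0.0065)^8 = CHF 60,797.7111…
Penalty: 15 × 0.75% × CHF 150,000.00 = CHF 16,875.00
Final settlement = outstanding balance + penalty = CHF 60,797.7111… + CHF 16,875.00 = CHF 77,672.71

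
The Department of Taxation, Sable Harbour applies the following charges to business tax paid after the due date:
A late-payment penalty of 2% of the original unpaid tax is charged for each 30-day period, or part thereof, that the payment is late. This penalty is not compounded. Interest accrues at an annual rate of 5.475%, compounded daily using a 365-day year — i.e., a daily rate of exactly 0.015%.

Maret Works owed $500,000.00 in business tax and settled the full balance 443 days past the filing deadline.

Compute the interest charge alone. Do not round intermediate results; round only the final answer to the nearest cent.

$34,351.10

Interest: $500,000.00 × ((1 + 0.00015)^443 − 1) = $500,000.00 × 0.06870220… = $34,351.1009…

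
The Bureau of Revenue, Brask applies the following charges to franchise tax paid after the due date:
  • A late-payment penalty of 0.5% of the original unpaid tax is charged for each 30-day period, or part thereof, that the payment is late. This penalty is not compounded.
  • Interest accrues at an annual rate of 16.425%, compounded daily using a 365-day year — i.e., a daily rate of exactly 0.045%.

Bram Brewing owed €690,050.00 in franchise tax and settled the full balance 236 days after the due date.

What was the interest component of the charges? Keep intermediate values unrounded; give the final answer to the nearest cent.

€77,297.81

Interest: €690,050.00 × ((1 + 0.00045)^236 − 1) = €690,050.00 × 0.11201770… = €77,297.8133…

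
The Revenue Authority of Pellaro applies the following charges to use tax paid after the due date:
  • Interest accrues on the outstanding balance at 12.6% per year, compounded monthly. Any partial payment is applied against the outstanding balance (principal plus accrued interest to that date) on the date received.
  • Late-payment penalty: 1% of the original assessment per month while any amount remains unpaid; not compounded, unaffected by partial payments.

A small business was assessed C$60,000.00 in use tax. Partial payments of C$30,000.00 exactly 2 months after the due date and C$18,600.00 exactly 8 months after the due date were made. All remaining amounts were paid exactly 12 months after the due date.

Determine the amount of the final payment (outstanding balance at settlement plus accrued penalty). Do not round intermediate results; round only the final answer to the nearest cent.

C$22,515.57

Monthly rate = 12.6% ÷ 12 = 1.05%
Balance at month 2: C$60,000.0000 × (1 + 0.0105)^2 = C$61,266.6150
After C$30,000.00 payment: C$61,266.6150 − C$30,000.00 = C$31,266.6150
Balance at month 8: C$31,266.6150 × (1 + 0.0105)^6 = C$33,288.8485…
After C$18,600.00 payment: C$33,288.8485… − C$18,600.00 = C$14,688.8485…
Balance at month 12: C$14,688.8485… × (1 + 0.0105)^4 = C$15,315.5650…
Penalty: 12 × 1% × C$60,000.00 = C$7,200.00
Final settlement = outstanding balance + penalty = C$15,315.5650… + C$7,200.00 = C$22,515.57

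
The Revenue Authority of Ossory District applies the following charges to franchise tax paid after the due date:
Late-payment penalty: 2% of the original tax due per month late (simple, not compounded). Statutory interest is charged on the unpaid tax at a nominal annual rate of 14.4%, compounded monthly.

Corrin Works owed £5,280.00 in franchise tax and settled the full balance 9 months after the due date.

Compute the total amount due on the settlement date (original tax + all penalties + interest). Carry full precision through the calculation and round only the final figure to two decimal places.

£6,828.79

Late-payment penalty: 9 × 2% × £5,280.00 = £950.40
Interest (14.4%/yr ÷ 12 = 1.2%/month): £5,280.00 × ((1 + 0.012)^9 − 1) = £598.3919…
Total = £5,280.00 + £950.4000 + £598.3919… = £6,828.79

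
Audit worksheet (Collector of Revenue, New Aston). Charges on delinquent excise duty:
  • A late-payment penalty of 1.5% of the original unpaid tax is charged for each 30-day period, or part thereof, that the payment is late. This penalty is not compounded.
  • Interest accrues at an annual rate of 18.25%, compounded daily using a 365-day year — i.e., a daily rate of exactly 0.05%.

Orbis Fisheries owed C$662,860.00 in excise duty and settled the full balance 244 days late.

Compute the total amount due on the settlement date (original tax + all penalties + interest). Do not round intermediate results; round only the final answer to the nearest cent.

C$838,332.07

Penalty periods: ⌈244/30⌉ = 9; penalty = 9 × 1.5% × C$662,860.00 = C$89,486.10
Interest: C$662,860.00 × ((1 + 0.0005)^244 − 1) = C$662,860.00 × 0.12971966… = C$85,985.9714…
Total = C$662,860.00 + C$89,486.1000 + C$85,985.9714… = C$838,332.07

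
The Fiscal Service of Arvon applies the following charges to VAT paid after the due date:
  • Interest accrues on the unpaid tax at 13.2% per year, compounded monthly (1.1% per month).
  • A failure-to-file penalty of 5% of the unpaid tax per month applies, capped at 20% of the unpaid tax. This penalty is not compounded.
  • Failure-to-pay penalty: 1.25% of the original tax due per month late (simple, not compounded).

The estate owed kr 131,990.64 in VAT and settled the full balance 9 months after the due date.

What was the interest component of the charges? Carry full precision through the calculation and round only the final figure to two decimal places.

Interest: kr 131,990.64 × ((1 + 0.011)^9 − 1) = kr 131,990.64 × 0.1034697… = kr 13,657.0279…

kr 13,657.03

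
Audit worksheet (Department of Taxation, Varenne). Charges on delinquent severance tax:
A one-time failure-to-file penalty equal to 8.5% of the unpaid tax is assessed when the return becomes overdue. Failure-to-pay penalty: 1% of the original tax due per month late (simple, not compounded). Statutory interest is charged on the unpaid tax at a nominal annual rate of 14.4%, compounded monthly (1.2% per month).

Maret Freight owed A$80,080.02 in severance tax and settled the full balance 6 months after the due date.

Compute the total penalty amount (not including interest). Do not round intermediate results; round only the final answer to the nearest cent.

A$11,611.60

Failure-to-file penalty: 8.5% × A$80,080.02 = A$6,806.80…
Failure-to-pay penalty: 6 × 1% × A$80,080.02 = A$4,804.80…
Total penalty = A$6,806.80… + A$4,804.80… = A$11,611.60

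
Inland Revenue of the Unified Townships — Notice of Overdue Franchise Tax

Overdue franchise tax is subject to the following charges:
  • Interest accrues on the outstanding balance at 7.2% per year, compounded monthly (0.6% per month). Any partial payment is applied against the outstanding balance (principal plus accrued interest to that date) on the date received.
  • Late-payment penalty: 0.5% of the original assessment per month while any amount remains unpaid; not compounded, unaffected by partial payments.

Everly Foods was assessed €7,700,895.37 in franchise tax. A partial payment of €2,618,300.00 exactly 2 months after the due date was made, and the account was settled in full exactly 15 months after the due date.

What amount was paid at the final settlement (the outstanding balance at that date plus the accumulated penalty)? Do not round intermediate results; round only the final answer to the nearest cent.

€6,171,379.35

Balance at month 2: €7,700,895.3700 × (1 + 0.006)^2 = €7,793,583.3467…
After €2,618,300.00 payment: €7,793,583.3467… − €2,618,300.00 = €5,175,283.3467…
Balance at month 15: €5,175,283.3467… × (1 + 0.006)^13 = €5,593,812.1995…
Penalty: 15 × 0.5% × €7,700,895.37 = €577,567.15…
Final settlement = outstanding balance + penalty = €5,593,812.1995… + €577,567.15… = €6,171,379.35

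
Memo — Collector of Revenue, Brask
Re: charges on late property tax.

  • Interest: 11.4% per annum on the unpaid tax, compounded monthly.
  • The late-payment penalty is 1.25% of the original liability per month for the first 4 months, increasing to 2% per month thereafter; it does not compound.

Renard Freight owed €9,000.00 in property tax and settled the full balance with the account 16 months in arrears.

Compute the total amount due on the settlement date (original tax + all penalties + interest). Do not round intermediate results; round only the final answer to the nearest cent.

Penalty, months 1–4: 4 × 1.25% × €9,000.00 = €450.00
Penalty, months 5–16: 12 × 2% × €9,000.00 = €2,160.00
Interest (11.4%/yr ÷ 12 = 0.95%/month): €9,000.00 × ((1 + 0.0095)^16 − 1) = €1,469.9277…
Total = €9,000.00 + €2,610.0000 + €1,469.9277… = €13,079.93

€13,079.93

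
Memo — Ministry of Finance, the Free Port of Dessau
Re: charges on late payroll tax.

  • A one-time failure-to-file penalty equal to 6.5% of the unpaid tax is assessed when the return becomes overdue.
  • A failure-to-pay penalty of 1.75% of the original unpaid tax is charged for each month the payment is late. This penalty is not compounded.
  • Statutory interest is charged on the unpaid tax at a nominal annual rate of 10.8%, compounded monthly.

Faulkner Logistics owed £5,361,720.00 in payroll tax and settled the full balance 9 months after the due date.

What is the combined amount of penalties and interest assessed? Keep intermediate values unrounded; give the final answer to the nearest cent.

Failure-to-file penalty: 6.5% × £5,361,720.00 = £348,511.80
Failure-to-pay penalty = 1.75% × £5,361,720.00 × 9 mo = £844,470.90
Interest (10.8%/yr ÷ 12 = 0.9%/month): £5,361,720.00 × ((1 + 0.009)^9 − 1) = £450,266.8984…
Penalties + interest = £1,192,982.7000 + £450,266.8984… = £1,643,249.60

£1,643,249.60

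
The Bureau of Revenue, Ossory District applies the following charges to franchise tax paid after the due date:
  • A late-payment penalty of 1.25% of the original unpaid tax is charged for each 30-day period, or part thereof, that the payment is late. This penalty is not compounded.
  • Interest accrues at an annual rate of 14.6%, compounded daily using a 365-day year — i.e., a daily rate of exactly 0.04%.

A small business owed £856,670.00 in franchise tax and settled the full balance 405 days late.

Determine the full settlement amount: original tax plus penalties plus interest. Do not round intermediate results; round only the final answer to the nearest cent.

Penalty periods: ⌈405/30⌉ = 14; penalty = 14 × 1.25% × £856,670.00 = £149,917.25
Interest: £856,670.00 × ((1 + 0.0004)^405 − 1) = £856,670.00 × 0.17582215… = £150,621.5649…
Total = £856,670.00 + £149,917.2500 + £150,621.5649… = £1,157,208.81

£1,157,208.81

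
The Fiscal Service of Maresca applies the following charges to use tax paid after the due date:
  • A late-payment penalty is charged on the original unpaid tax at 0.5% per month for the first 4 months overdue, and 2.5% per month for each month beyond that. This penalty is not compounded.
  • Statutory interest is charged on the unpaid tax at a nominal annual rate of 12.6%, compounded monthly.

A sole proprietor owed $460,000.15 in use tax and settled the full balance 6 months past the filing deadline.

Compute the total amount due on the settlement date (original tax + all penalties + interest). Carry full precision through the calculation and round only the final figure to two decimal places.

Penalty, months 1–4: 4 × 0.5% × $460,000.15 = $9,200.00…
Penalty, months 5–6: 2 × 2.5% × $460,000.15 = $23,000.01…
Interest (12.6%/yr ÷ 12 = 1.05%/month): $460,000.15 × ((1 + 0.0105)^6 − 1) = $29,751.4691…
Total = $460,000.15 + $32,200.0105 + $29,751.4691… = $521,951.63

$521,951.63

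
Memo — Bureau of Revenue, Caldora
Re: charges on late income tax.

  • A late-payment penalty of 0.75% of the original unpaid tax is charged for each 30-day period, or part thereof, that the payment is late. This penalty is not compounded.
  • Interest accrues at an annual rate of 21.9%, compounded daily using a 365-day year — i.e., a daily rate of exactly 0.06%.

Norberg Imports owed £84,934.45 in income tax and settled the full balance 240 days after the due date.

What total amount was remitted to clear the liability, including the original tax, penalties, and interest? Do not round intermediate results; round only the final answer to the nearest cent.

£103,181.28

Penalty periods: ⌈240/30⌉ = 8; penalty = 8 × 0.75% × £84,934.45 = £5,096.07…
Interest: £84,934.45 × ((1 + 0.0006)^240 − 1) = £84,934.45 × 0.15483424… = £13,150.7609…
Total = £84,934.45 + £5,096.0670 + £13,150.7609… = £103,181.28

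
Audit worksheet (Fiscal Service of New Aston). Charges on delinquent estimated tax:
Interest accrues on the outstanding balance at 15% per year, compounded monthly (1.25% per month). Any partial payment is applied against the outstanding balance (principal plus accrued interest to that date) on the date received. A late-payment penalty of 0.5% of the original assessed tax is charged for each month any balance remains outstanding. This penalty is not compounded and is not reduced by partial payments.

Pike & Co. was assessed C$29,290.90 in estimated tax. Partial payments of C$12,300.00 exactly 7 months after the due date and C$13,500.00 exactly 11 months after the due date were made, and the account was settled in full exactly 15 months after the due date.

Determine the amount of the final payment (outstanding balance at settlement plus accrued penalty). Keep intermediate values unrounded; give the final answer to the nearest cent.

Balance at month 7: C$29,290.9000 × (1 + 0.0125)^7 = C$31,951.9920…
After C$12,300.00 payment: C$31,951.9920… − C$12,300.00 = C$19,651.9920…
Balance at month 11: C$19,651.9920… × (1 + 0.0125)^4 = C$20,653.1694…
After C$13,500.00 payment: C$20,653.1694… − C$13,500.00 = C$7,153.1694…
Balance at month 15: C$7,153.1694… × (1 + 0.0125)^4 = C$7,517.5900…
Penalty: 15 × 0.5% × C$29,290.90 = C$2,196.82…
Final settlement = outstanding balance + penalty = C$7,517.5900… + C$2,196.82… = C$9,714.41

C$9,714.41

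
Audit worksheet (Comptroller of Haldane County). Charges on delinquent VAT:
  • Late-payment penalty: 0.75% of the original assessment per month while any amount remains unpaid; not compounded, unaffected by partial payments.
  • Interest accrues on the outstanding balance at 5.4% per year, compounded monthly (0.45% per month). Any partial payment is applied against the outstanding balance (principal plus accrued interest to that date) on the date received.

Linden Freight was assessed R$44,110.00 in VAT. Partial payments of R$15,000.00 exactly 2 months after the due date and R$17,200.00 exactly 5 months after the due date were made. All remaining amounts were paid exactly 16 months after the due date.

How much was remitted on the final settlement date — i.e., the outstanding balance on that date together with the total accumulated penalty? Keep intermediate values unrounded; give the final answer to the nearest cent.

R$18,644.63

Balance at month 2: R$44,110.0000 × (1 + 0.0045)^2 = R$44,507.8832…
After R$15,000.00 payment: R$44,507.8832… − R$15,000.00 = R$29,507.8832…
Balance at month 5: R$29,507.8832… × (1 + 0.0045)^3 = R$29,908.0349…
After R$17,200.00 payment: R$29,908.0349… − R$17,200.00 = R$12,708.0349…
Balance at month 16: R$12,708.0349… × (1 + 0.0045)^11 = R$13,351.4291…
Penalty: 16 × 0.75% × R$44,110.00 = R$5,293.20
Final settlement = outstanding balance + penalty = R$13,351.4291… + R$5,293.20 = R$18,644.63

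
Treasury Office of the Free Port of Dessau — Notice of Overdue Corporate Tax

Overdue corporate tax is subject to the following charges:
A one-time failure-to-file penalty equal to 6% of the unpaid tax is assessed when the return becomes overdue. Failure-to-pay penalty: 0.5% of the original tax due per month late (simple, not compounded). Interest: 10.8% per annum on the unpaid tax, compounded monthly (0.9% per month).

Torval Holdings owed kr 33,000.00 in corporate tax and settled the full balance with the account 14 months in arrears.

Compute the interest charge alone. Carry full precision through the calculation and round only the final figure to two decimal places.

kr 4,410.22

Interest: kr 33,000.00 × ((1 + 0.009)^14 − 1) = kr 33,000.00 × 0.1336430… = kr 4,410.2204…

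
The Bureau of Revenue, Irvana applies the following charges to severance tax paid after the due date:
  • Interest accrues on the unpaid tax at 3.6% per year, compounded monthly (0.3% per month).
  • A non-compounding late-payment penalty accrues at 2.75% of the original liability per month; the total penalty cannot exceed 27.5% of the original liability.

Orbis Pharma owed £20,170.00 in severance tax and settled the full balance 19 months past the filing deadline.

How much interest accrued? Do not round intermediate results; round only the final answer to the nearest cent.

Interest: £20,170.00 × ((1 + 0.003)^19 − 1) = £20,170.00 × 0.0585655… = £1,181.2657…

£1,181.27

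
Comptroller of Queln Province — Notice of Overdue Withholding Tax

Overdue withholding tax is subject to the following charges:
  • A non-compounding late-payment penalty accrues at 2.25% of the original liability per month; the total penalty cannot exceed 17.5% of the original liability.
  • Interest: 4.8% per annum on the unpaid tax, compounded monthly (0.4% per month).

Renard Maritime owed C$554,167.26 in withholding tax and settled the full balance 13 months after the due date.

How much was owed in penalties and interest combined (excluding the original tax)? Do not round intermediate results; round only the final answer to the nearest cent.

Penalty (uncapped): 13 × 2.25% × C$554,167.26 = C$162,093.92…; cap = 17.5% × C$554,167.26 = C$96,979.27… → penalty = C$96,979.27…
Interest: C$554,167.26 × ((1 + 0.004)^13 − 1) = C$554,167.26 × 0.0532665… = C$29,518.5439…
Penalties + interest = C$96,979.2705 + C$29,518.5439… = C$126,497.81

C$126,497.81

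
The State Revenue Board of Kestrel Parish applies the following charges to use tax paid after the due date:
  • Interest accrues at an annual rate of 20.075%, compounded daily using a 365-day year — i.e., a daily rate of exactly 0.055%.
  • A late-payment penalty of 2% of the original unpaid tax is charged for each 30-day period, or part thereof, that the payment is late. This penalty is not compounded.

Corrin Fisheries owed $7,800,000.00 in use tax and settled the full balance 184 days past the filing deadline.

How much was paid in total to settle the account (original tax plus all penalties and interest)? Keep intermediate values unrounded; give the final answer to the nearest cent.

Penalty periods: ⌈184/30⌉ = 7; penalty = 7 × 2% × $7,800,000.00 = $1,092,000.00
Interest: $7,800,000.00 × ((1 + 0.00055)^184 − 1) = $7,800,000.00 × 0.10646714… = $830,443.6694…
Total = $7,800,000.00 + $1,092,000.0000 + $830,443.6694… = $9,722,443.67

$9,722,443.67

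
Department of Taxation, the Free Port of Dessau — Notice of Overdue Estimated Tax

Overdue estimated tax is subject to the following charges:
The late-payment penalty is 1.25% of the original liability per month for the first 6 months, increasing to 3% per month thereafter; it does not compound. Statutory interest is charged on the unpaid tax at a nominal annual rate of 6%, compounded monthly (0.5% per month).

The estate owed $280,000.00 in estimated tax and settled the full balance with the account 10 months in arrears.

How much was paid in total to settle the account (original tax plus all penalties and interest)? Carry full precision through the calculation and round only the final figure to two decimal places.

$348,919.24

Penalty, months 1–6: 6 × 1.25% × $280,000.00 = $21,000.00
Penalty, months 7–10: 4 × 3% × $280,000.00 = $33,600.00
Interest: $280,000.00 × ((1 + 0.005)^10 − 1) = $280,000.00 × 0.0511401… = $14,319.2370…
Total = $280,000.00 + $54,600.0000 + $14,319.2370… = $348,919.24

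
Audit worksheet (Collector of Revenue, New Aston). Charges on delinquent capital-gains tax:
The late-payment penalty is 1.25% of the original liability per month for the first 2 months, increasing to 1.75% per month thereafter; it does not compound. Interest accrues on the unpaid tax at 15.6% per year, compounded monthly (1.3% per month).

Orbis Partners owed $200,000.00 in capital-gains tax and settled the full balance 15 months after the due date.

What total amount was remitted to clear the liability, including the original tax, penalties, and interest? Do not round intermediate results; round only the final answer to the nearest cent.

$293,256.95

Penalty, months 1–2: 2 × 1.25% × $200,000.00 = $5,000.00
Penalty, months 3–15: 13 × 1.75% × $200,000.00 = $45,500.00
Interest: $200,000.00 × ((1 + 0.013)^15 − 1) = $200,000.00 × 0.2137848… = $42,756.9521…
Total = $200,000.00 + $50,500.0000 + $42,756.9521… = $293,256.95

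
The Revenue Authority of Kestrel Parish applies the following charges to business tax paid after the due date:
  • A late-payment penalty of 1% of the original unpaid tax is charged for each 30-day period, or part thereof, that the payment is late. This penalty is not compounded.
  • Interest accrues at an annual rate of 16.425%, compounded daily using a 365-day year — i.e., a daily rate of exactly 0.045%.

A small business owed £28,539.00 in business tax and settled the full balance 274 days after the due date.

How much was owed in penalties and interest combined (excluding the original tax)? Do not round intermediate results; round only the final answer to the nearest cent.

£6,598.00

Penalty periods: ⌈274/30⌉ = 10; penalty = 10 × 1% × £28,539.00 = £2,853.90
Interest: £28,539.00 × ((1 + 0.00045)^274 − 1) = £28,539.00 × 0.13119236… = £3,744.0989…
Penalties + interest = £2,853.9000 + £3,744.0989… = £6,598.00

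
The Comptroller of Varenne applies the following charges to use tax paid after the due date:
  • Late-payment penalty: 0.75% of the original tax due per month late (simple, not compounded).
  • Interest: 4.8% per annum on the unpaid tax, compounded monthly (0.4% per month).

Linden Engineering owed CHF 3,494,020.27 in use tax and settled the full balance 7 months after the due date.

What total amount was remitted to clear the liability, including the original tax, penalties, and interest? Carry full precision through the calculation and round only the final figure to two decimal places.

CHF 3,776,470.75

Late-payment penalty = 0.75% × CHF 3,494,020.27 × 7 mo = CHF 183,436.06…
Interest: CHF 3,494,020.27 × ((1 + 0.004)^7 − 1) = CHF 3,494,020.27 × 0.0283382… = CHF 99,014.4164…
Total = CHF 3,494,020.27 + CHF 183,436.0642… + CHF 99,014.4164… = CHF 3,776,470.75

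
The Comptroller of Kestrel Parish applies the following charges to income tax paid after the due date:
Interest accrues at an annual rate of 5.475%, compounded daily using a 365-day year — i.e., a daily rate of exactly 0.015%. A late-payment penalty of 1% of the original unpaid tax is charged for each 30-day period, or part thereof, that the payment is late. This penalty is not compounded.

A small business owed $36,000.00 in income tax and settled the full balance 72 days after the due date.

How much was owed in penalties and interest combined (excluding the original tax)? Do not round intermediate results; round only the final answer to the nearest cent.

Penalty periods: ⌈72/30⌉ = 3; penalty = 3 × 1% × $36,000.00 = $1,080.00
Interest: $36,000.00 × ((1 + 0.00015)^72 − 1) = $36,000.00 × 0.01085771… = $390.8776…
Penalties + interest = $1,080.0000 + $390.8776… = $1,470.88

$1,470.88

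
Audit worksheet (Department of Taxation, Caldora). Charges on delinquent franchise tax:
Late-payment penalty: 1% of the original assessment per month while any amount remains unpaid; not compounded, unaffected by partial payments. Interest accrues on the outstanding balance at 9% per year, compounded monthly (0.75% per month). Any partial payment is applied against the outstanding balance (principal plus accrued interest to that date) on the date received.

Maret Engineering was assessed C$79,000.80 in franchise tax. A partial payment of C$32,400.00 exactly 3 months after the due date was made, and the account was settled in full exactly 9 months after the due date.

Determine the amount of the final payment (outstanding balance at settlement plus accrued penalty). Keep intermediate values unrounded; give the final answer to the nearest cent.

Balance at month 3: C$79,000.8000 × (1 + 0.0075)^3 = C$80,791.6827…
After C$32,400.00 payment: C$80,791.6827… − C$32,400.00 = C$48,391.6827…
Balance at month 9: C$48,391.6827… × (1 + 0.0075)^6 = C$50,610.5495…
Penalty: 9 × 1% × C$79,000.80 = C$7,110.07…
Final settlement = outstanding balance + penalty = C$50,610.5495… + C$7,110.07… = C$57,720.62

C$57,720.62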